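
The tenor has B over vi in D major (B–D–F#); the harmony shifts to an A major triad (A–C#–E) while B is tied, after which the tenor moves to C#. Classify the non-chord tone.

B is a retardation.

The harmony at that moment is A major triad (A, C#, E); B is not a chord tone.
It is held over (the same pitch as the preceding B) and left by step up to C#.
Held over from the previous chord and resolving up by step — a retardation.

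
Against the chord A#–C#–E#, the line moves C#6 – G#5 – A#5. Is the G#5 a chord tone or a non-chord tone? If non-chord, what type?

Non-chord tone — an appoggiatura.

The harmony at that moment is A# minor triad (A#, C#, E#); G#5 is not a chord tone.
It is approached by leap down from C#6 and left by step up to A#5.
Leap in, step out — an appoggiatura.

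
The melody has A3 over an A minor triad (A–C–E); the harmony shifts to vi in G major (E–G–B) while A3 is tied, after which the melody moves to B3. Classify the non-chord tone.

A3 is a retardation.

The harmony at that moment is E minor triad (E, G, B); A3 is not a chord tone.
It is held over (the same pitch as the preceding A3) and left by step up to B3.
Held over from the previous chord and resolving up by step — a retardation.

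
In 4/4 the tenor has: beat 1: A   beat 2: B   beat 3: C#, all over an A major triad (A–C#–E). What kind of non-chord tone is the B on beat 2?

The harmony at that moment is A major triad (A, C#, E); B is not a chord tone.
It is approached by step up from A and left by step up to C#.
Step in, step out in the same direction — a passing tone.

Passing tone.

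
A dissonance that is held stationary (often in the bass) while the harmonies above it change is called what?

Approach: none. Departure: none — a single pitch is sustained while the chords change around it, passing through harmonies that do not contain it.
No melodic motion at all; the dissonance is created entirely by the moving harmonies against the stationary note — a pedal tone (pedal point).

Pedal tone.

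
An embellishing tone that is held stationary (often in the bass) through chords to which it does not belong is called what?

Approach: none. Departure: none — a single pitch is sustained while the chords change around it, passing through harmonies that do not contain it.
No melodic motion at all; the dissonance is created entirely by the moving harmonies against the stationary note — a pedal tone (pedal point).

Pedal tone.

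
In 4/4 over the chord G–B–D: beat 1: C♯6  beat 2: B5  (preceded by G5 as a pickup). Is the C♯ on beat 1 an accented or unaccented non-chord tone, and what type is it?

The harmony at that moment is G major triad (G, B, D); C♯6 is not a chord tone.
It is approached by leap up from G5 and left by step down to B5.
Leap in, step out — an appoggiatura.
It falls on the downbeat, so it is accented.

Accented appoggiatura.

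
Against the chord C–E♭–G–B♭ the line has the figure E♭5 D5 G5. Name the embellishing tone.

The harmony at that moment is C minor seventh chord (C, E♭, G, B♭); D5 is not a chord tone.
It is approached by step down from E♭5 and left by leap up to G5.
Step in, leap out — an escape tone.

D5 is an escape tone.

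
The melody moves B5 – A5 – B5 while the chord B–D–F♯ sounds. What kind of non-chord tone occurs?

A5 is a neighbor tone.

The harmony at that moment is B minor triad (B, D, F♯); A5 is not a chord tone.
It is approached by step down from B5 and left by step up to B5.
Step away and step back to the same note — a neighbor tone (lower neighbor).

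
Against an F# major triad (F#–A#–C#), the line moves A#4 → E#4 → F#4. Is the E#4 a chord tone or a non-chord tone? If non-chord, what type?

The harmony at that moment is F# major triad (F#, A#, C#); E#4 is not a chord tone.
It is approached by leap down from A#4 and left by step up to F#4.
Leap in, step out — an appoggiatura.

Non-chord tone — an appoggiatura.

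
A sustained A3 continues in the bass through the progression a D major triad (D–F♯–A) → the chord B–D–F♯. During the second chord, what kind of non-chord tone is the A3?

The harmony at that moment is B minor triad (B, D, F♯); A3 is not a chord tone.
It is held over (the same pitch as the preceding A3) and then sustained as the same pitch into the next harmony.
Sustained through a change of harmony — a pedal tone.

Pedal tone (pedal point).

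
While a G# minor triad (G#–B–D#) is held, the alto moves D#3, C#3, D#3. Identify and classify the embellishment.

C#3 is a neighbor tone.

The harmony at that moment is G# minor triad (G#, B, D#); C#3 is not a chord tone.
It is approached by step down from D#3 and left by step up to D#3.
Step away and step back to the same note — a neighbor tone (lower neighbor).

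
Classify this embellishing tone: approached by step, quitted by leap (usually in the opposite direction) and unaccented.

Escape tone.

Approach: by step. Departure: by leap. Metric position: weak.
Step in, leap out, from a weak position — an escape tone (échappée). (It is the mirror image of the appoggiatura, which leaps in and steps out on a strong beat.)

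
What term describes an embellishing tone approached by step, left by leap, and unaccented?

Escape tone.

Approach: by step. Departure: by leap. Metric position: weak.
Step in, leap out, from a weak position — an escape tone (échappée). (It is the mirror image of the appoggiatura, which leaps in and steps out on a strong beat.)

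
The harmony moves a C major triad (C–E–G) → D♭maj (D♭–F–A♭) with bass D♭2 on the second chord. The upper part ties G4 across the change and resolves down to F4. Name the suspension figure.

4–3 suspension.

At the second chord the bass is D♭2. The suspended G4 lies a fourth above the bass; after resolving down by step to F4, the interval above the bass becomes a third.
Suspension figures are named by those two intervals: 4–3.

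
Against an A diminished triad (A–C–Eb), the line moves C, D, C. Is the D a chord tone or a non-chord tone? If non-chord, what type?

The harmony at that moment is A diminished triad (A, C, Eb); D is not a chord tone.
It is approached by step up from C and left by step down to C.
Step away and step back to the same note — a neighbor tone (upper neighbor).

Non-chord tone — a neighbor tone.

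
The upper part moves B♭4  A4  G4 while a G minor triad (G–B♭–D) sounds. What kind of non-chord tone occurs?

The harmony at that moment is G minor triad (G, B♭, D); A4 is not a chord tone.
It is approached by step down from B♭4 and left by step down to G4.
Step in, step out in the same direction — a passing tone.

A4 is a passing tone.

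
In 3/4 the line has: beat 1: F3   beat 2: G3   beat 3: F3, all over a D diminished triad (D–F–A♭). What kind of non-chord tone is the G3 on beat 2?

Upper neighbor tone.

The harmony at that moment is D diminished triad (D, F, A♭); G3 is not a chord tone.
It is approached by step up from F3 and left by step down to F3.
Step away and step back to the same note — a neighbor tone (upper neighbor).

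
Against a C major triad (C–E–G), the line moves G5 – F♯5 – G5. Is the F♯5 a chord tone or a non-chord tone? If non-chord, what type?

The harmony at that moment is C major triad (C, E, G); F♯5 is not a chord tone.
It is approached by step down from G5 and left by step up to G5.
Step away and step back to the same note — a neighbor tone (lower neighbor).

Non-chord tone — a neighbor tone.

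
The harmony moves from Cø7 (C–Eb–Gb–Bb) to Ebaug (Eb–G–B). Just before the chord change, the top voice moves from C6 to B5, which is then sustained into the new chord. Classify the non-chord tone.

B5 is an anticipation.

The harmony at that moment is C half-diminished seventh chord (C, Eb, Gb, Bb); B5 is not a chord tone.
It is approached by step down from C6 and then sustained as the same pitch into the next harmony.
Arriving early and becoming a chord tone when the harmony changes — an anticipation.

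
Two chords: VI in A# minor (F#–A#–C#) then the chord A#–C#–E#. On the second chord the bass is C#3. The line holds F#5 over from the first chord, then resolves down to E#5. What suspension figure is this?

4–3 suspension.

At the second chord the bass is C#3. The suspended F#5 lies a fourth above the bass; after resolving down by step to E#5, the interval above the bass becomes a third.
Suspension figures are named by those two intervals: 4–3.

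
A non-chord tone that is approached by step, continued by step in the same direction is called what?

Passing tone.

Approach: by step. Departure: by step, continuing in the same direction.
Stepwise on both sides with no change of direction means the note fills in the space between two different chord tones — a passing tone. (Had it turned back to its starting note it would be a neighbor tone instead.)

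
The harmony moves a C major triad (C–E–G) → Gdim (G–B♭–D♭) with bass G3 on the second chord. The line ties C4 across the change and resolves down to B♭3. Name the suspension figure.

4–3 suspension.

At the second chord the bass is G3. The suspended C4 lies a fourth above the bass; after resolving down by step to B♭3, the interval above the bass becomes a third.
Suspension figures are named by those two intervals: 4–3.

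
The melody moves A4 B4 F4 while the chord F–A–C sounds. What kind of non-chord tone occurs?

B4 is an escape tone.

The harmony at that moment is F major triad (F, A, C); B4 is not a chord tone.
It is approached by step up from A4 and left by leap down to F4.
Step in, leap out — an escape tone.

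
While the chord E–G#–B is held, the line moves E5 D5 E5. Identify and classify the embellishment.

The harmony at that moment is E major triad (E, G#, B); D5 is not a chord tone.
It is approached by step down from E5 and left by step up to E5.
Step away and step back to the same note — a neighbor tone (lower neighbor).

D5 is a neighbor tone.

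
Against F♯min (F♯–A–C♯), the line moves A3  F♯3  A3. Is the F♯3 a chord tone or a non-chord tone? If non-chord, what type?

Chord tone (the root of F# minor triad).

F# minor triad contains F♯, A, C♯; F♯ is the root, so it is a chord tone.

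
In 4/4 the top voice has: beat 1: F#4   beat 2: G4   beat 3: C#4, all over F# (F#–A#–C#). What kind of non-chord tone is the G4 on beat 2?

The harmony at that moment is F# major triad (F#, A#, C#); G4 is not a chord tone.
It is approached by step up from F#4 and left by leap down to C#4.
Step in, leap out, on a weak beat — an escape tone.

Escape tone.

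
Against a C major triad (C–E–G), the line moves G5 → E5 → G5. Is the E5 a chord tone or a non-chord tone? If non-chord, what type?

C major triad contains C, E, G; E is the third, so it is a chord tone.

Chord tone (the third of C major triad).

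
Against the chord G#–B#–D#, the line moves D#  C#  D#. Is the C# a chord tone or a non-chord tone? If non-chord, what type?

The harmony at that moment is G# major triad (G#, B#, D#); C# is not a chord tone.
It is approached by step down from D# and left by step up to D#.
Step away and step back to the same note — a neighbor tone (lower neighbor).

Non-chord tone — a neighbor tone.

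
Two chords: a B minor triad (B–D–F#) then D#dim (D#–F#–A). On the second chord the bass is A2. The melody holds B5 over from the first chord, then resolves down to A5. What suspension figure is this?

At the second chord the bass is A2. The suspended B5 lies a ninth above the bass; after resolving down by step to A5, the interval above the bass becomes an octave.
Suspension figures are named by those two intervals: 9–8.

9–8 suspension.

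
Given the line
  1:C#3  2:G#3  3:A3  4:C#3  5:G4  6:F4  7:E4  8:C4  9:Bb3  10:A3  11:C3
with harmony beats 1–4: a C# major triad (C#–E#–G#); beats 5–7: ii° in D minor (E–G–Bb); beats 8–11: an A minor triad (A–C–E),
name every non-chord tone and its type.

A3 (beat 3) — escape tone; F4 (beat 6) — passing tone; Bb3 (beat 9) — passing tone.

The harmony at that moment is C# major triad (C#, E#, G#); A3 is not a chord tone.
It is approached by step up from G#3 and left by leap down to C#3.
Step in, leap out — an escape tone.
The harmony at that moment is E diminished triad (E, G, Bb); F4 is not a chord tone.
It is approached by step down from G4 and left by step down to E4.
Step in, step out in the same direction — a passing tone.
The harmony at that moment is A minor triad (A, C, E); Bb3 is not a chord tone.
It is approached by step down from C4 and left by step down to A3.
Step in, step out in the same direction — a passing tone.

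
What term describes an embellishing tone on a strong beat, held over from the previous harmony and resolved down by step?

Suspension.

Approach: by preparation — the pitch is first a chord tone, then held (tied or repeated) while the harmony changes under it. Departure: down by step. Metric position: strong.
A prepared dissonance that resolves downward by step — a suspension. (The same figure resolving upward would be a retardation.)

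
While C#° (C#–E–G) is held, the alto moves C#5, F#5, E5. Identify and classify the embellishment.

F#5 is an appoggiatura.

The harmony at that moment is C# diminished triad (C#, E, G); F#5 is not a chord tone.
It is approached by leap up from C#5 and left by step down to E5.
Leap in, step out — an appoggiatura.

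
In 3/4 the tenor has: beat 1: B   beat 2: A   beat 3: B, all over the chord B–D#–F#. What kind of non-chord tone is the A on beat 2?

The harmony at that moment is B major triad (B, D#, F#); A is not a chord tone.
It is approached by step down from B and left by step up to B.
Step away and step back to the same note — a neighbor tone (lower neighbor).

Lower neighbor tone.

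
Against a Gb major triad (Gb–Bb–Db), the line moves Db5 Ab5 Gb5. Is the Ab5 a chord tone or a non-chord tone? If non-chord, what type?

Non-chord tone — an appoggiatura.

The harmony at that moment is Gb major triad (Gb, Bb, Db); Ab5 is not a chord tone.
It is approached by leap up from Db5 and left by step down to Gb5.
Leap in, step out — an appoggiatura.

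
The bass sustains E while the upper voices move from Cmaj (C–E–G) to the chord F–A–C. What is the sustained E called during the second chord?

Pedal tone (pedal point).

The harmony at that moment is F major triad (F, A, C); E is not a chord tone.
It is held over (the same pitch as the preceding E) and then sustained as the same pitch into the next harmony.
Sustained through a change of harmony — a pedal tone.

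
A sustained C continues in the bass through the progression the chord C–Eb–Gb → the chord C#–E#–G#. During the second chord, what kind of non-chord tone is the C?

Pedal tone (pedal point).

The harmony at that moment is C# major triad (C#, E#, G#); C is not a chord tone.
It is held over (the same pitch as the preceding C) and then sustained as the same pitch into the next harmony.
Sustained through a change of harmony — a pedal tone.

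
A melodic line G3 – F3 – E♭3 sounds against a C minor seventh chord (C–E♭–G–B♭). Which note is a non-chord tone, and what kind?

F3 is a passing tone.

The harmony at that moment is C minor seventh chord (C, E♭, G, B♭); F3 is not a chord tone.
It is approached by step down from G3 and left by step down to E♭3.
Step in, step out in the same direction — a passing tone.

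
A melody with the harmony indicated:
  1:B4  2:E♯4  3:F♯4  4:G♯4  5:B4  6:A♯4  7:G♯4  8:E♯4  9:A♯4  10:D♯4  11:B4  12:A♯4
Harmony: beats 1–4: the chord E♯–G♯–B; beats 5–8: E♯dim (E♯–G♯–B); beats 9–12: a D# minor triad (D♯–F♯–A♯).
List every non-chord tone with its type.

The harmony at that moment is E♯ diminished triad (E♯, G♯, B); F♯4 is not a chord tone.
It is approached by step up from E♯4 and left by step up to G♯4.
Step in, step out in the same direction — a passing tone.
The harmony at that moment is E♯ diminished triad (E♯, G♯, B); A♯4 is not a chord tone.
It is approached by step down from B4 and left by step down to G♯4.
Step in, step out in the same direction — a passing tone.
The harmony at that moment is D♯ minor triad (D♯, F♯, A♯); B4 is not a chord tone.
It is approached by leap up from D♯4 and left by step down to A♯4.
Leap in, step out — an appoggiatura.

F♯4 (beat 3) — passing tone; A♯4 (beat 6) — passing tone; B4 (beat 11) — appoggiatura.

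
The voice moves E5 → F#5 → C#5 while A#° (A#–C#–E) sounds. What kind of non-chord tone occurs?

F#5 is an escape tone.

The harmony at that moment is A# diminished triad (A#, C#, E); F#5 is not a chord tone.
It is approached by step up from E5 and left by leap down to C#5.
Step in, leap out — an escape tone.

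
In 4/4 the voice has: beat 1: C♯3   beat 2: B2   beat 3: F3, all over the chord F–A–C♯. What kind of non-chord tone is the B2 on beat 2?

The harmony at that moment is F augmented triad (F, A, C♯); B2 is not a chord tone.
It is approached by step down from C♯3 and left by leap up to F3.
Step in, leap out, on a weak beat — an escape tone.

Escape tone.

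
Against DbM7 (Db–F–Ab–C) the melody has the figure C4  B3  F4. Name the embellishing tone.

B3 is an escape tone.

The harmony at that moment is Db major seventh chord (Db, F, Ab, C); B3 is not a chord tone.
It is approached by step down from C4 and left by leap up to F4.
Step in, leap out — an escape tone.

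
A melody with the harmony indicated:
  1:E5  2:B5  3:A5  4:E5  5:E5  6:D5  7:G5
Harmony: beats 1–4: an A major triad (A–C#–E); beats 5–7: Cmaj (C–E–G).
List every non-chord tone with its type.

B5 (beat 2) — appoggiatura; D5 (beat 6) — escape tone.

The harmony at that moment is A major triad (A, C#, E); B5 is not a chord tone.
It is approached by leap up from E5 and left by step down to A5.
Leap in, step out — an appoggiatura.
The harmony at that moment is C major triad (C, E, G); D5 is not a chord tone.
It is approached by step down from E5 and left by leap up to G5.
Step in, leap out — an escape tone.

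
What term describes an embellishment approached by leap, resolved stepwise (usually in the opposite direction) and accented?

Approach: by leap. Departure: by step. Metric position: strong.
Leap in, step out, in a metrically strong position — an appoggiatura. (It is the mirror image of the escape tone, which steps in and leaps out from a weak position.)

Appoggiatura.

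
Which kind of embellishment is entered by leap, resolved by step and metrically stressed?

Approach: by leap. Departure: by step. Metric position: strong.
Leap in, step out, in a metrically strong position — an appoggiatura. (It is the mirror image of the escape tone, which steps in and leaps out from a weak position.)

Appoggiatura.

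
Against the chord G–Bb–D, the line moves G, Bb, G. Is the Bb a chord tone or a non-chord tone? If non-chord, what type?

G minor triad contains G, Bb, D; Bb is the third, so it is a chord tone.

Chord tone (the third of G minor triad).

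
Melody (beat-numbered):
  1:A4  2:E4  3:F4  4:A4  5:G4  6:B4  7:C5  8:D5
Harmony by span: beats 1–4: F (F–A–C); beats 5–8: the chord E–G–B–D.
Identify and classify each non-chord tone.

E4 (beat 2) — appoggiatura; C5 (beat 7) — passing tone.

The harmony at that moment is F major triad (F, A, C); E4 is not a chord tone.
It is approached by leap down from A4 and left by step up to F4.
Leap in, step out — an appoggiatura.
The harmony at that moment is E minor seventh chord (E, G, B, D); C5 is not a chord tone.
It is approached by step up from B4 and left by step up to D5.
Step in, step out in the same direction — a passing tone.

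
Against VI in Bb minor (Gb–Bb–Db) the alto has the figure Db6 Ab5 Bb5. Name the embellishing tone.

The harmony at that moment is Gb major triad (Gb, Bb, Db); Ab5 is not a chord tone.
It is approached by leap down from Db6 and left by step up to Bb5.
Leap in, step out — an appoggiatura.

Ab5 is an appoggiatura.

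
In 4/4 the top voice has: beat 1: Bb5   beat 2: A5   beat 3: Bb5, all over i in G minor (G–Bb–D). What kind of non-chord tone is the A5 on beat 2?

The harmony at that moment is G minor triad (G, Bb, D); A5 is not a chord tone.
It is approached by step down from Bb5 and left by step up to Bb5.
Step away and step back to the same note — a neighbor tone (lower neighbor).

Lower neighbor tone.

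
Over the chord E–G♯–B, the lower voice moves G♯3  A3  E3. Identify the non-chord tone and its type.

The harmony at that moment is E major triad (E, G♯, B); A3 is not a chord tone.
It is approached by step up from G♯3 and left by leap down to E3.
Step in, leap out — an escape tone.

A3 is an escape tone.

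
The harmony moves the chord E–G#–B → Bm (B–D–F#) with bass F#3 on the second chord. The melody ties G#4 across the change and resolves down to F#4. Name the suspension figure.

9–8 suspension.

At the second chord the bass is F#3. The suspended G#4 lies a ninth above the bass; after resolving down by step to F#4, the interval above the bass becomes an octave.
Suspension figures are named by those two intervals: 9–8.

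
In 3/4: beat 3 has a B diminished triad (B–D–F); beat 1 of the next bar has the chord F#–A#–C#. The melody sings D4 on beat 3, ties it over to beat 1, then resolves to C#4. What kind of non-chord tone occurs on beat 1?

The harmony at that moment is F# major triad (F#, A#, C#); D4 is not a chord tone.
It is held over (the same pitch as the preceding D4) and left by step down to C#4.
Held over from the previous chord and resolving down by step — a suspension.

Suspension.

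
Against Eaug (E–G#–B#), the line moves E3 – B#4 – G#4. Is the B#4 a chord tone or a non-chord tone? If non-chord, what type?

E augmented triad contains E, G#, B#; B# is the fifth, so it is a chord tone.

Chord tone (the fifth of E augmented triad).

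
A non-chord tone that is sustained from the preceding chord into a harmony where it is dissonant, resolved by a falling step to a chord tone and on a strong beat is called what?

Suspension.

Approach: by preparation — the pitch is first a chord tone, then held (tied or repeated) while the harmony changes under it. Departure: down by step. Metric position: strong.
A prepared dissonance that resolves downward by step — a suspension. (The same figure resolving upward would be a retardation.)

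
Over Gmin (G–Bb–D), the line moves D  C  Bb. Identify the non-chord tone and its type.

C is a passing tone.

The harmony at that moment is G minor triad (G, Bb, D); C is not a chord tone.
It is approached by step down from D and left by step down to Bb.
Step in, step out in the same direction — a passing tone.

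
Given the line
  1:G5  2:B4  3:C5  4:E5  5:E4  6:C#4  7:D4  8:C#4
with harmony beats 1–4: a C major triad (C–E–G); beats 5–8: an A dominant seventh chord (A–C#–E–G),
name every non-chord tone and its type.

The harmony at that moment is C major triad (C, E, G); B4 is not a chord tone.
It is approached by leap down from G5 and left by step up to C5.
Leap in, step out — an appoggiatura.
The harmony at that moment is A dominant seventh chord (A, C#, E, G); D4 is not a chord tone.
It is approached by step up from C#4 and left by step down to C#4.
Step away and step back to the same note — a neighbor tone (upper neighbor).

B4 (beat 2) — appoggiatura; D4 (beat 7) — neighbor tone.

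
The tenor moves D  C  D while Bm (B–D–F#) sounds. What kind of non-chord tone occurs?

The harmony at that moment is B minor triad (B, D, F#); C is not a chord tone.
It is approached by step down from D and left by step up to D.
Step away and step back to the same note — a neighbor tone (lower neighbor).

C is a neighbor tone.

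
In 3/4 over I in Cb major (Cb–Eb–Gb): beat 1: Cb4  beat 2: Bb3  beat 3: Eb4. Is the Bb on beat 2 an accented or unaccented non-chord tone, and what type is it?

The harmony at that moment is Cb major triad (Cb, Eb, Gb); Bb3 is not a chord tone.
It is approached by step down from Cb4 and left by leap up to Eb4.
Step in, leap out — an escape tone.
It falls on a weak beat, so it is unaccented.

Unaccented escape tone.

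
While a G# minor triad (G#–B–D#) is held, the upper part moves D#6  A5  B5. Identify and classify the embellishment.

The harmony at that moment is G# minor triad (G#, B, D#); A5 is not a chord tone.
It is approached by leap down from D#6 and left by step up to B5.
Leap in, step out — an appoggiatura.

A5 is an appoggiatura.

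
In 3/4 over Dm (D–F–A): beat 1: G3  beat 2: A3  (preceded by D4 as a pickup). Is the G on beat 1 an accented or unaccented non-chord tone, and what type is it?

Accented appoggiatura.

The harmony at that moment is D minor triad (D, F, A); G3 is not a chord tone.
It is approached by leap down from D4 and left by step up to A3.
Leap in, step out — an appoggiatura.
It falls on the downbeat, so it is accented.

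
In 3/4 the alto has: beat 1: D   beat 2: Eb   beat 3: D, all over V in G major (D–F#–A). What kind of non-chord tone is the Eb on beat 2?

Upper neighbor tone.

The harmony at that moment is D major triad (D, F#, A); Eb is not a chord tone.
It is approached by step up from D and left by step down to D.
Step away and step back to the same note — a neighbor tone (upper neighbor).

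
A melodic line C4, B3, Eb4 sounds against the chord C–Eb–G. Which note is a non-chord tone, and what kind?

The harmony at that moment is C minor triad (C, Eb, G); B3 is not a chord tone.
It is approached by step down from C4 and left by leap up to Eb4.
Step in, leap out — an escape tone.

B3 is an escape tone.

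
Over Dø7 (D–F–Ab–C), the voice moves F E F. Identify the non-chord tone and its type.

E is a neighbor tone.

The harmony at that moment is D half-diminished seventh chord (D, F, Ab, C); E is not a chord tone.
It is approached by step down from F and left by step up to F.
Step away and step back to the same note — a neighbor tone (lower neighbor).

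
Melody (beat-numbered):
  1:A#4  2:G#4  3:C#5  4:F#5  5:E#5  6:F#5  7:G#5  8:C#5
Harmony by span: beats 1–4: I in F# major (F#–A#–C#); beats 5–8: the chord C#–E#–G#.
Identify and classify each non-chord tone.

G#4 (beat 2) — escape tone; F#5 (beat 6) — passing tone.

The harmony at that moment is F# major triad (F#, A#, C#); G#4 is not a chord tone.
It is approached by step down from A#4 and left by leap up to C#5.
Step in, leap out — an escape tone.
The harmony at that moment is C# major triad (C#, E#, G#); F#5 is not a chord tone.
It is approached by step up from E#5 and left by step up to G#5.
Step in, step out in the same direction — a passing tone.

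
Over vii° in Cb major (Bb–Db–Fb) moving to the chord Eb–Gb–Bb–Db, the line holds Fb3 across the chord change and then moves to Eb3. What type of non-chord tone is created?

Fb3 is a suspension.

The harmony at that moment is Eb minor seventh chord (Eb, Gb, Bb, Db); Fb3 is not a chord tone.
It is held over (the same pitch as the preceding Fb3) and left by step down to Eb3.
Held over from the previous chord and resolving down by step — a suspension.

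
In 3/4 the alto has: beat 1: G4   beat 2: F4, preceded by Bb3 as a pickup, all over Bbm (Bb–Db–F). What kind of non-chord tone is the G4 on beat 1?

The harmony at that moment is Bb minor triad (Bb, Db, F); G4 is not a chord tone.
It is approached by leap up from Bb3 and left by step down to F4.
Leap in, step out, metrically accented — an appoggiatura.

Appoggiatura.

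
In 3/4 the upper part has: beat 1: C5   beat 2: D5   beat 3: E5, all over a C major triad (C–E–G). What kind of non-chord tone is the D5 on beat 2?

Passing tone.

The harmony at that moment is C major triad (C, E, G); D5 is not a chord tone.
It is approached by step up from C5 and left by step up to E5.
Step in, step out in the same direction — a passing tone.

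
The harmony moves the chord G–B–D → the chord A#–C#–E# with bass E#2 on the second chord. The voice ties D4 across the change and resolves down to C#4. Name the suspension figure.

7–6 suspension.

At the second chord the bass is E#2. The suspended D4 lies a seventh above the bass; after resolving down by step to C#4, the interval above the bass becomes a sixth.
Suspension figures are named by those two intervals: 7–6.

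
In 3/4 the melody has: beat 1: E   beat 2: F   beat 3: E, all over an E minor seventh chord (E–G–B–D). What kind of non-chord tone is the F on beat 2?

Upper neighbor tone.

The harmony at that moment is E minor seventh chord (E, G, B, D); F is not a chord tone.
It is approached by step up from E and left by step down to E.
Step away and step back to the same note — a neighbor tone (upper neighbor).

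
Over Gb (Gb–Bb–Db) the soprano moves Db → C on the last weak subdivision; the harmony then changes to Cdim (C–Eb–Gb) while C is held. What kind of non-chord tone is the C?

The harmony at that moment is Gb major triad (Gb, Bb, Db); C is not a chord tone.
It is approached by step down from Db and then sustained as the same pitch into the next harmony.
Arriving early and becoming a chord tone when the harmony changes — an anticipation.

C is an anticipation.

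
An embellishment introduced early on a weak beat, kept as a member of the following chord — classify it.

Approach: ahead of the chord change (typically by step), so it is dissonant against the current harmony. Departure: none — the same pitch is restated or held and is a chord tone of the new harmony.
Dissonant first, consonant once the harmony catches up: the note simply arrives early — an anticipation. (The reverse timing, consonant first and dissonant after the change, would be a suspension or retardation.)

Anticipation.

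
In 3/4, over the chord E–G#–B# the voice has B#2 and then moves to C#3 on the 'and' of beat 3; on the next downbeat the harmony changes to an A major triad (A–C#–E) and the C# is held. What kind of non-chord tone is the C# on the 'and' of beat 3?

The harmony at that moment is E augmented triad (E, G#, B#); C#3 is not a chord tone.
It is approached by step up from B#2 and then sustained as the same pitch into the next harmony.
Arriving early and becoming a chord tone when the harmony changes — an anticipation.

Anticipation.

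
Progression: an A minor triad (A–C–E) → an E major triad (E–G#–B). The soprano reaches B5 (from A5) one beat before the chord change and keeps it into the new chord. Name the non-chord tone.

B5 is an anticipation.

The harmony at that moment is A minor triad (A, C, E); B5 is not a chord tone.
It is approached by step up from A5 and then sustained as the same pitch into the next harmony.
Arriving early and becoming a chord tone when the harmony changes — an anticipation.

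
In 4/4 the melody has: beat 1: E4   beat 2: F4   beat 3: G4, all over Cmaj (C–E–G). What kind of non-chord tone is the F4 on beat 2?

The harmony at that moment is C major triad (C, E, G); F4 is not a chord tone.
It is approached by step up from E4 and left by step up to G4.
Step in, step out in the same direction — a passing tone.

Passing tone.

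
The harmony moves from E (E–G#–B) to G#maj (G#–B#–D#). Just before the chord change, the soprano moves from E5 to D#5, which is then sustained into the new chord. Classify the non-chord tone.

D#5 is an anticipation.

The harmony at that moment is E major triad (E, G#, B); D#5 is not a chord tone.
It is approached by step down from E5 and then sustained as the same pitch into the next harmony.
Arriving early and becoming a chord tone when the harmony changes — an anticipation.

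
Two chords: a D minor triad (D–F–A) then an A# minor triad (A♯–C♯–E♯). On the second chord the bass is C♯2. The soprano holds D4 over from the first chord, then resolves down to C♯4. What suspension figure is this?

At the second chord the bass is C♯2. The suspended D4 lies a ninth above the bass; after resolving down by step to C♯4, the interval above the bass becomes an octave.
Suspension figures are named by those two intervals: 9–8.

9–8 suspension.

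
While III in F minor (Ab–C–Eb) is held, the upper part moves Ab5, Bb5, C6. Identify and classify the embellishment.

The harmony at that moment is Ab major triad (Ab, C, Eb); Bb5 is not a chord tone.
It is approached by step up from Ab5 and left by step up to C6.
Step in, step out in the same direction — a passing tone.

Bb5 is a passing tone.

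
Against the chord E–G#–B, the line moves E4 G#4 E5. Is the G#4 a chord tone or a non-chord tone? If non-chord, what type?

E major triad contains E, G#, B; G# is the third, so it is a chord tone.

Chord tone (the third of E major triad).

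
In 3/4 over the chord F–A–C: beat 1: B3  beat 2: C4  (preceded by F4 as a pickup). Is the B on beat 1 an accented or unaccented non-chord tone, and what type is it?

The harmony at that moment is F major triad (F, A, C); B3 is not a chord tone.
It is approached by leap down from F4 and left by step up to C4.
Leap in, step out — an appoggiatura.
It falls on the downbeat, so it is accented.

Accented appoggiatura.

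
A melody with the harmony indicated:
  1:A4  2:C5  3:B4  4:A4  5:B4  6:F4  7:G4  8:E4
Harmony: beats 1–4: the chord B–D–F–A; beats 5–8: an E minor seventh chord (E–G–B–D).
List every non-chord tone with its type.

The harmony at that moment is B half-diminished seventh chord (B, D, F, A); C5 is not a chord tone.
It is approached by leap up from A4 and left by step down to B4.
Leap in, step out — an appoggiatura.
The harmony at that moment is E minor seventh chord (E, G, B, D); F4 is not a chord tone.
It is approached by leap down from B4 and left by step up to G4.
Leap in, step out — an appoggiatura.

C5 (beat 2) — appoggiatura; F4 (beat 6) — appoggiatura.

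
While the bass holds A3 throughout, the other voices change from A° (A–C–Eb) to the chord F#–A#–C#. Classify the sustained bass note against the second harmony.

The harmony at that moment is F# major triad (F#, A#, C#); A3 is not a chord tone.
It is held over (the same pitch as the preceding A3) and then sustained as the same pitch into the next harmony.
Sustained through a change of harmony — a pedal tone.

Pedal tone (pedal point).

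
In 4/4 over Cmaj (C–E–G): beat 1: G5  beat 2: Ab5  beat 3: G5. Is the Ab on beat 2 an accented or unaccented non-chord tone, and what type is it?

The harmony at that moment is C major triad (C, E, G); Ab5 is not a chord tone.
It is approached by step up from G5 and left by step down to G5.
Step away and step back to the same note — a neighbor tone (upper neighbor).
It falls on a weak beat, so it is unaccented.

Unaccented neighbor tone.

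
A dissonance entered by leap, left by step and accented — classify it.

Appoggiatura.

Approach: by leap. Departure: by step. Metric position: strong.
Leap in, step out, in a metrically strong position — an appoggiatura. (It is the mirror image of the escape tone, which steps in and leaps out from a weak position.)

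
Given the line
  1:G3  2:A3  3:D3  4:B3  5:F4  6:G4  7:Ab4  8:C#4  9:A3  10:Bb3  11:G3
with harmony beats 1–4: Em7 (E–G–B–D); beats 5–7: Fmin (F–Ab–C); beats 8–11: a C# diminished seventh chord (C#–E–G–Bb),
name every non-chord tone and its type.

A3 (beat 2) — escape tone; G4 (beat 6) — passing tone; A3 (beat 9) — appoggiatura.

The harmony at that moment is E minor seventh chord (E, G, B, D); A3 is not a chord tone.
It is approached by step up from G3 and left by leap down to D3.
Step in, leap out — an escape tone.
The harmony at that moment is F minor triad (F, Ab, C); G4 is not a chord tone.
It is approached by step up from F4 and left by step up to Ab4.
Step in, step out in the same direction — a passing tone.
The harmony at that moment is C# diminished seventh chord (C#, E, G, Bb); A3 is not a chord tone.
It is approached by leap down from C#4 and left by step up to Bb3.
Leap in, step out — an appoggiatura.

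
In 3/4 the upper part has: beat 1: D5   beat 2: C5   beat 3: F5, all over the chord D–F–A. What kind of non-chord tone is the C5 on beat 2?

Escape tone.

The harmony at that moment is D minor triad (D, F, A); C5 is not a chord tone.
It is approached by step down from D5 and left by leap up to F5.
Step in, leap out, on a weak beat — an escape tone.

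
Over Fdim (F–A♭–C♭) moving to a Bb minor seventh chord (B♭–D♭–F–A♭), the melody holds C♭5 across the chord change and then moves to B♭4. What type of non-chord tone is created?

C♭5 is a suspension.

The harmony at that moment is B♭ minor seventh chord (B♭, D♭, F, A♭); C♭5 is not a chord tone.
It is held over (the same pitch as the preceding C♭5) and left by step down to B♭4.
Held over from the previous chord and resolving down by step — a suspension.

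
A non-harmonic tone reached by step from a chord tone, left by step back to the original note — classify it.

Neighbor tone.

Approach: by step. Departure: by step in the opposite direction, back to the starting pitch.
Stepwise on both sides but reversing to return to the same chord tone — a neighbor tone. (Had it continued onward in the same direction it would be a passing tone instead.)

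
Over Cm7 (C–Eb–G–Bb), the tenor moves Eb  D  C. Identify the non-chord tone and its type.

D is a passing tone.

The harmony at that moment is C minor seventh chord (C, Eb, G, Bb); D is not a chord tone.
It is approached by step down from Eb and left by step down to C.
Step in, step out in the same direction — a passing tone.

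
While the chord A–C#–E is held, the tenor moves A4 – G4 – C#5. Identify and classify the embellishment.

The harmony at that moment is A major triad (A, C#, E); G4 is not a chord tone.
It is approached by step down from A4 and left by leap up to C#5.
Step in, leap out — an escape tone.

G4 is an escape tone.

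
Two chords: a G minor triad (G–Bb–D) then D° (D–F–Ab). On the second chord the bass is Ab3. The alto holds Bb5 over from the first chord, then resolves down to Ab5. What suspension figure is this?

At the second chord the bass is Ab3. The suspended Bb5 lies a ninth above the bass; after resolving down by step to Ab5, the interval above the bass becomes an octave.
Suspension figures are named by those two intervals: 9–8.

9–8 suspension.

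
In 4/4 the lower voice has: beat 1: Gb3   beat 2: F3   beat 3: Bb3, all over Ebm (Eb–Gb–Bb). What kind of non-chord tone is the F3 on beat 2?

Escape tone.

The harmony at that moment is Eb minor triad (Eb, Gb, Bb); F3 is not a chord tone.
It is approached by step down from Gb3 and left by leap up to Bb3.
Step in, leap out, on a weak beat — an escape tone.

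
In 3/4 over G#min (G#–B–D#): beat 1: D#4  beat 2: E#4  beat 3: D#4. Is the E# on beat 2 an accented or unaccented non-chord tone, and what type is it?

The harmony at that moment is G# minor triad (G#, B, D#); E#4 is not a chord tone.
It is approached by step up from D#4 and left by step down to D#4.
Step away and step back to the same note — a neighbor tone (upper neighbor).
It falls on a weak beat, so it is unaccented.

Unaccented neighbor tone.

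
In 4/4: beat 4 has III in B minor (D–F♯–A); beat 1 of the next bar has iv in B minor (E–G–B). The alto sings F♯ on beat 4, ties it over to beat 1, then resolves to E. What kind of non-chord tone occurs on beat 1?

The harmony at that moment is E minor triad (E, G, B); F♯ is not a chord tone.
It is held over (the same pitch as the preceding F♯) and left by step down to E.
Held over from the previous chord and resolving down by step — a suspension.

Suspension.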